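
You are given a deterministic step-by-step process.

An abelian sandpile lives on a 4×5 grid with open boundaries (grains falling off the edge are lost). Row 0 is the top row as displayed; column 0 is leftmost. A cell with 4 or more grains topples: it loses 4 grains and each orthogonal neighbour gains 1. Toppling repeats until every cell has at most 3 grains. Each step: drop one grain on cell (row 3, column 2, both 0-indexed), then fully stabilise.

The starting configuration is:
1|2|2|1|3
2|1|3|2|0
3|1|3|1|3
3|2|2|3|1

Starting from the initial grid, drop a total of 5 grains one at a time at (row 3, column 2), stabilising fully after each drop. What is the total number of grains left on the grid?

37

t=0: 1|2|2|1|3
2|1|3|2|0
3|1|3|1|3
3|2|2|3|1
t=1: 1|2|2|1|3
2|1|3|2|0
3|1|3|1|3
3|2|3|3|1
t=2: 1|2|3|1|3
2|2|0|3|0
3|2|1|3|3
3|3|2|0|2
t=3: 1|2|3|1|3
2|2|0|3|0
3|2|1|3|3
3|3|3|0|2
t=4: 1|2|3|1|3
3|3|0|3|0
1|0|3|3|3
1|2|1|1|2
t=5: 1|2|3|1|3
3|3|0|3|0
1|0|3|3|3
1|2|2|1|2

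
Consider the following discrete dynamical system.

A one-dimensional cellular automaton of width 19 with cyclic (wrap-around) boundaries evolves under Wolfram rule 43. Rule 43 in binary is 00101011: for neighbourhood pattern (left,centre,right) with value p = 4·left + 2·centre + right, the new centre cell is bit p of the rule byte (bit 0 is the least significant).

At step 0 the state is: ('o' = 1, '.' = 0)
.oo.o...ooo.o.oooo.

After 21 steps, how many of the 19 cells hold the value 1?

step 0: .oo.o...ooo.o.oooo.
step 1: oo.o..ooo..o.oo....
step 2: o.o..oo...o.oo..ooo
step 3: .o..oo..oo.oo..oo..
step 4: o..oo..oo.oo..oo..o
step 5: ..oo..oo.oo..oo..oo
step 6: .oo..oo.oo..oo..oo.
step 7: oo..oo.oo..oo..oo..
step 8: o..oo.oo..oo..oo..o
step 9: ..oo.oo..oo..oo..oo
step 10: .oo.oo..oo..oo..oo.
step 11: oo.oo..oo..oo..oo..
step 12: o.oo..oo..oo..oo..o
step 13: .oo..oo..oo..oo..oo
step 14: oo..oo..oo..oo..oo.
step 15: o..oo..oo..oo..oo.o
step 16: ..oo..oo..oo..oo.oo
step 17: .oo..oo..oo..oo.oo.
step 18: oo..oo..oo..oo.oo..
step 19: o..oo..oo..oo.oo..o
step 20: ..oo..oo..oo.oo..oo
step 21: .oo..oo..oo.oo..oo.

10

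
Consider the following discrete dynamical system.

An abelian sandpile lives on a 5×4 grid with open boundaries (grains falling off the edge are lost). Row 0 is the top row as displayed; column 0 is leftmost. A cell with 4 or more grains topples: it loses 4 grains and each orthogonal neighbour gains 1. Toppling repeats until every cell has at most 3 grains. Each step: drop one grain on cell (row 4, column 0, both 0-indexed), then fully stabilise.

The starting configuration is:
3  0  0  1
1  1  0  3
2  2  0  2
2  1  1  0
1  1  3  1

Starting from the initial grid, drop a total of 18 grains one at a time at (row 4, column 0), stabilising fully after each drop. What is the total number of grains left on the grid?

[0] 3  0  0  1
1  1  0  3
2  2  0  2
2  1  1  0
1  1  3  1
[1] 3  0  0  1
1  1  0  3
2  2  0  2
2  1  1  0
2  1  3  1
[2] 3  0  0  1
1  1  0  3
2  2  0  2
2  1  1  0
3  1  3  1
[3] 3  0  0  1
1  1  0  3
2  2  0  2
3  1  1  0
0  2  3  1
[4] 3  0  0  1
1  1  0  3
2  2  0  2
3  1  1  0
1  2  3  1
[5] 3  0  0  1
1  1  0  3
2  2  0  2
3  1  1  0
2  2  3  1
[6] 3  0  0  1
1  1  0  3
2  2  0  2
3  1  1  0
3  2  3  1
[7] 3  0  0  1
1  1  0  3
3  2  0  2
0  2  1  0
1  3  3  1
[8] 3  0  0  1
1  1  0  3
3  2  0  2
0  2  1  0
2  3  3  1
[9] 3  0  0  1
1  1  0  3
3  2  0  2
0  2  1  0
3  3  3  1
[10] 3  0  0  1
1  1  0  3
3  2  0  2
1  3  2  0
1  1  0  2
[11] 3  0  0  1
1  1  0  3
3  2  0  2
1  3  2  0
2  1  0  2
[12] 3  0  0  1
1  1  0  3
3  2  0  2
1  3  2  0
3  1  0  2
[13] 3  0  0  1
1  1  0  3
3  2  0  2
2  3  2  0
0  2  0  2
[14] 3  0  0  1
1  1  0  3
3  2  0  2
2  3  2  0
1  2  0  2
[15] 3  0  0  1
1  1  0  3
3  2  0  2
2  3  2  0
2  2  0  2
[16] 3  0  0  1
1  1  0  3
3  2  0  2
2  3  2  0
3  2  0  2
[17] 3  0  0  1
1  1  0  3
3  2  0  2
3  3  2  0
0  3  0  2
[18] 3  0  0  1
1  1  0  3
3  2  0  2
3  3  2  0
1  3  0  2

30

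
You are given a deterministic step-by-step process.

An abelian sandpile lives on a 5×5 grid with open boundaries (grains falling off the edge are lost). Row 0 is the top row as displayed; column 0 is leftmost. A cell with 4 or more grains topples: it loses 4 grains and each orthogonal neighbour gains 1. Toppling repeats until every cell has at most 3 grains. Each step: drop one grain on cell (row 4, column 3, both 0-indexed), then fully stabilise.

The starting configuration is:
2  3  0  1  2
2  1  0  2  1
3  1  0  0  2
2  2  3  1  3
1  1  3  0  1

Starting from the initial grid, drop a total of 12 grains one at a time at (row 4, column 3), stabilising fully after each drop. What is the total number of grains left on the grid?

42

k=0  2  3  0  1  2
2  1  0  2  1
3  1  0  0  2
2  2  3  1  3
1  1  3  0  1
k=1  2  3  0  1  2
2  1  0  2  1
3  1  0  0  2
2  2  3  1  3
1  1  3  1  1
k=2  2  3  0  1  2
2  1  0  2  1
3  1  0  0  2
2  2  3  1  3
1  1  3  2  1
k=3  2  3  0  1  2
2  1  0  2  1
3  1  0  0  2
2  2  3  1  3
1  1  3  3  1
k=4  2  3  0  1  2
2  1  0  2  1
3  1  1  0  2
2  3  0  3  3
1  2  1  1  2
k=5  2  3  0  1  2
2  1  0  2  1
3  1  1  0  2
2  3  0  3  3
1  2  1  2  2
k=6  2  3  0  1  2
2  1  0  2  1
3  1  1  0  2
2  3  0  3  3
1  2  1  3  2
k=7  2  3  0  1  2
2  1  0  2  1
3  1  1  1  3
2  3  1  1  1
1  2  2  2  0
k=8  2  3  0  1  2
2  1  0  2  1
3  1  1  1  3
2  3  1  1  1
1  2  2  3  0
k=9  2  3  0  1  2
2  1  0  2  1
3  1  1  1  3
2  3  1  2  1
1  2  3  0  1
k=10  2  3  0  1  2
2  1  0  2  1
3  1  1  1  3
2  3  1  2  1
1  2  3  1  1
k=11  2  3  0  1  2
2  1  0  2  1
3  1  1  1  3
2  3  1  2  1
1  2  3  2  1
k=12  2  3  0  1  2
2  1  0  2  1
3  1  1  1  3
2  3  1  2  1
1  2  3  3  1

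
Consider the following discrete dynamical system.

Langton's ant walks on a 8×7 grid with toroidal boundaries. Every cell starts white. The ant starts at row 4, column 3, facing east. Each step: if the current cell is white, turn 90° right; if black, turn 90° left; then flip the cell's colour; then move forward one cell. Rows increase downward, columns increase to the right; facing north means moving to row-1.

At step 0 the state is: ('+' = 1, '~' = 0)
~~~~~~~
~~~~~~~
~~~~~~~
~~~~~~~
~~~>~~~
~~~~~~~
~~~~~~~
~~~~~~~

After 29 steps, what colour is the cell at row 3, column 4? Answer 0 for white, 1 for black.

t=0: ~~~~~~~
~~~~~~~
~~~~~~~
~~~~~~~
~~~>~~~
~~~~~~~
~~~~~~~
~~~~~~~
t=1: ~~~~~~~
~~~~~~~
~~~~~~~
~~~~~~~
~~~+~~~
~~~v~~~
~~~~~~~
~~~~~~~
t=2: ~~~~~~~
~~~~~~~
~~~~~~~
~~~~~~~
~~~+~~~
~~<+~~~
~~~~~~~
~~~~~~~
t=3: ~~~~~~~
~~~~~~~
~~~~~~~
~~~~~~~
~~^+~~~
~~++~~~
~~~~~~~
~~~~~~~
t=4: ~~~~~~~
~~~~~~~
~~~~~~~
~~~~~~~
~~+>~~~
~~++~~~
~~~~~~~
~~~~~~~
t=5: ~~~~~~~
~~~~~~~
~~~~~~~
~~~^~~~
~~+~~~~
~~++~~~
~~~~~~~
~~~~~~~
t=6: ~~~~~~~
~~~~~~~
~~~~~~~
~~~+>~~
~~+~~~~
~~++~~~
~~~~~~~
~~~~~~~
t=7: ~~~~~~~
~~~~~~~
~~~~~~~
~~~++~~
~~+~v~~
~~++~~~
~~~~~~~
~~~~~~~
t=8: ~~~~~~~
~~~~~~~
~~~~~~~
~~~++~~
~~+<+~~
~~++~~~
~~~~~~~
~~~~~~~
t=9: ~~~~~~~
~~~~~~~
~~~~~~~
~~~^+~~
~~+++~~
~~++~~~
~~~~~~~
~~~~~~~
t=10: ~~~~~~~
~~~~~~~
~~~~~~~
~~<~+~~
~~+++~~
~~++~~~
~~~~~~~
~~~~~~~
t=11: ~~~~~~~
~~~~~~~
~~^~~~~
~~+~+~~
~~+++~~
~~++~~~
~~~~~~~
~~~~~~~
t=12: ~~~~~~~
~~~~~~~
~~+>~~~
~~+~+~~
~~+++~~
~~++~~~
~~~~~~~
~~~~~~~
t=13: ~~~~~~~
~~~~~~~
~~++~~~
~~+v+~~
~~+++~~
~~++~~~
~~~~~~~
~~~~~~~
t=14: ~~~~~~~
~~~~~~~
~~++~~~
~~<++~~
~~+++~~
~~++~~~
~~~~~~~
~~~~~~~
t=15: ~~~~~~~
~~~~~~~
~~++~~~
~~~++~~
~~v++~~
~~++~~~
~~~~~~~
~~~~~~~
t=16: ~~~~~~~
~~~~~~~
~~++~~~
~~~++~~
~~~>+~~
~~++~~~
~~~~~~~
~~~~~~~
t=17: ~~~~~~~
~~~~~~~
~~++~~~
~~~^+~~
~~~~+~~
~~++~~~
~~~~~~~
~~~~~~~
t=18: ~~~~~~~
~~~~~~~
~~++~~~
~~<~+~~
~~~~+~~
~~++~~~
~~~~~~~
~~~~~~~
t=19: ~~~~~~~
~~~~~~~
~~^+~~~
~~+~+~~
~~~~+~~
~~++~~~
~~~~~~~
~~~~~~~
t=20: ~~~~~~~
~~~~~~~
~<~+~~~
~~+~+~~
~~~~+~~
~~++~~~
~~~~~~~
~~~~~~~
t=21: ~~~~~~~
~^~~~~~
~+~+~~~
~~+~+~~
~~~~+~~
~~++~~~
~~~~~~~
~~~~~~~
t=22: ~~~~~~~
~+>~~~~
~+~+~~~
~~+~+~~
~~~~+~~
~~++~~~
~~~~~~~
~~~~~~~
t=23: ~~~~~~~
~++~~~~
~+v+~~~
~~+~+~~
~~~~+~~
~~++~~~
~~~~~~~
~~~~~~~
t=24: ~~~~~~~
~++~~~~
~<++~~~
~~+~+~~
~~~~+~~
~~++~~~
~~~~~~~
~~~~~~~
t=25: ~~~~~~~
~++~~~~
~~++~~~
~v+~+~~
~~~~+~~
~~++~~~
~~~~~~~
~~~~~~~
t=26: ~~~~~~~
~++~~~~
~~++~~~
<++~+~~
~~~~+~~
~~++~~~
~~~~~~~
~~~~~~~
t=27: ~~~~~~~
~++~~~~
^~++~~~
+++~+~~
~~~~+~~
~~++~~~
~~~~~~~
~~~~~~~
t=28: ~~~~~~~
~++~~~~
+>++~~~
+++~+~~
~~~~+~~
~~++~~~
~~~~~~~
~~~~~~~
t=29: ~~~~~~~
~++~~~~
++++~~~
+v+~+~~
~~~~+~~
~~++~~~
~~~~~~~
~~~~~~~

1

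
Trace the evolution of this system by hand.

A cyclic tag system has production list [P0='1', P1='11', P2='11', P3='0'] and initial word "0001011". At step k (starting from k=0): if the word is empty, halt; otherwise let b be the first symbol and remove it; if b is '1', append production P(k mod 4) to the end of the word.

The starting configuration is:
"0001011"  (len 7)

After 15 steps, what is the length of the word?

8

[0] "0001011"  (len 7)
[1] "001011"  (len 6)
[2] "01011"  (len 5)
[3] "1011"  (len 4)
[4] "0110"  (len 4)
[5] "110"  (len 3)
[6] "1011"  (len 4)
[7] "01111"  (len 5)
[8] "1111"  (len 4)
[9] "1111"  (len 4)
[10] "11111"  (len 5)
[11] "111111"  (len 6)
[12] "111110"  (len 6)
[13] "111101"  (len 6)
[14] "1110111"  (len 7)
[15] "11011111"  (len 8)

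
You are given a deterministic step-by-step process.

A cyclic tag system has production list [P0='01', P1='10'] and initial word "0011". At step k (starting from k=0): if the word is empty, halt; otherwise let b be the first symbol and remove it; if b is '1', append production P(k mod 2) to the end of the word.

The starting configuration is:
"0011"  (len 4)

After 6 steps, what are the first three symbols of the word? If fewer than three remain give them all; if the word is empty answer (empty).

101

gen 0: "0011"  (len 4)
gen 1: "011"  (len 3)
gen 2: "11"  (len 2)
gen 3: "101"  (len 3)
gen 4: "0110"  (len 4)
gen 5: "110"  (len 3)
gen 6: "1010"  (len 4)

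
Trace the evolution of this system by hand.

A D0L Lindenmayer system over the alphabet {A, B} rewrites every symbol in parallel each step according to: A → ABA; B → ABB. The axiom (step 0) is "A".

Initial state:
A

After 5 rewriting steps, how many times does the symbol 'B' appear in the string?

[0] A
[1] ABA
[2] ABAABBABA
[3] ABAABBABAABAABBABBABAABBABA
[4] ABAABBABAABAABBABBABAABBABAABAABBABAABAABBABBABAABBABBABAABBABAABAABBABBABAABBABA
[5] ABAABBABAABAABBABBABAABBABAABAABBABAABAABBABBABAABBABBABAA…BABAABAABBABAABAABBABBABAABBABBABAABBABAABAABBABBABAABBABA  (len 243)

121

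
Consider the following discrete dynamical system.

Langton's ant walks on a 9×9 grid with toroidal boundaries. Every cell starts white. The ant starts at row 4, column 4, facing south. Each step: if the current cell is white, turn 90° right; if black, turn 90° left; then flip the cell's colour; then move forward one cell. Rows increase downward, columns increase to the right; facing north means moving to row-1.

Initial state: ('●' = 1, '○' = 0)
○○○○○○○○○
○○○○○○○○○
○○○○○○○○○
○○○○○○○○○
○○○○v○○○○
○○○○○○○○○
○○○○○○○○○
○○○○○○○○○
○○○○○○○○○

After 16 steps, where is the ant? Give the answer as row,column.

t=0: ○○○○○○○○○
○○○○○○○○○
○○○○○○○○○
○○○○○○○○○
○○○○v○○○○
○○○○○○○○○
○○○○○○○○○
○○○○○○○○○
○○○○○○○○○
t=1: ○○○○○○○○○
○○○○○○○○○
○○○○○○○○○
○○○○○○○○○
○○○<●○○○○
○○○○○○○○○
○○○○○○○○○
○○○○○○○○○
○○○○○○○○○
t=2: ○○○○○○○○○
○○○○○○○○○
○○○○○○○○○
○○○^○○○○○
○○○●●○○○○
○○○○○○○○○
○○○○○○○○○
○○○○○○○○○
○○○○○○○○○
t=3: ○○○○○○○○○
○○○○○○○○○
○○○○○○○○○
○○○●>○○○○
○○○●●○○○○
○○○○○○○○○
○○○○○○○○○
○○○○○○○○○
○○○○○○○○○
t=4: ○○○○○○○○○
○○○○○○○○○
○○○○○○○○○
○○○●●○○○○
○○○●v○○○○
○○○○○○○○○
○○○○○○○○○
○○○○○○○○○
○○○○○○○○○
t=5: ○○○○○○○○○
○○○○○○○○○
○○○○○○○○○
○○○●●○○○○
○○○●○>○○○
○○○○○○○○○
○○○○○○○○○
○○○○○○○○○
○○○○○○○○○
t=6: ○○○○○○○○○
○○○○○○○○○
○○○○○○○○○
○○○●●○○○○
○○○●○●○○○
○○○○○v○○○
○○○○○○○○○
○○○○○○○○○
○○○○○○○○○
t=7: ○○○○○○○○○
○○○○○○○○○
○○○○○○○○○
○○○●●○○○○
○○○●○●○○○
○○○○<●○○○
○○○○○○○○○
○○○○○○○○○
○○○○○○○○○
t=8: ○○○○○○○○○
○○○○○○○○○
○○○○○○○○○
○○○●●○○○○
○○○●^●○○○
○○○○●●○○○
○○○○○○○○○
○○○○○○○○○
○○○○○○○○○
t=9: ○○○○○○○○○
○○○○○○○○○
○○○○○○○○○
○○○●●○○○○
○○○●●>○○○
○○○○●●○○○
○○○○○○○○○
○○○○○○○○○
○○○○○○○○○
t=10: ○○○○○○○○○
○○○○○○○○○
○○○○○○○○○
○○○●●^○○○
○○○●●○○○○
○○○○●●○○○
○○○○○○○○○
○○○○○○○○○
○○○○○○○○○
t=11: ○○○○○○○○○
○○○○○○○○○
○○○○○○○○○
○○○●●●>○○
○○○●●○○○○
○○○○●●○○○
○○○○○○○○○
○○○○○○○○○
○○○○○○○○○
t=12: ○○○○○○○○○
○○○○○○○○○
○○○○○○○○○
○○○●●●●○○
○○○●●○v○○
○○○○●●○○○
○○○○○○○○○
○○○○○○○○○
○○○○○○○○○
t=13: ○○○○○○○○○
○○○○○○○○○
○○○○○○○○○
○○○●●●●○○
○○○●●<●○○
○○○○●●○○○
○○○○○○○○○
○○○○○○○○○
○○○○○○○○○
t=14: ○○○○○○○○○
○○○○○○○○○
○○○○○○○○○
○○○●●^●○○
○○○●●●●○○
○○○○●●○○○
○○○○○○○○○
○○○○○○○○○
○○○○○○○○○
t=15: ○○○○○○○○○
○○○○○○○○○
○○○○○○○○○
○○○●<○●○○
○○○●●●●○○
○○○○●●○○○
○○○○○○○○○
○○○○○○○○○
○○○○○○○○○
t=16: ○○○○○○○○○
○○○○○○○○○
○○○○○○○○○
○○○●○○●○○
○○○●v●●○○
○○○○●●○○○
○○○○○○○○○
○○○○○○○○○
○○○○○○○○○

4,4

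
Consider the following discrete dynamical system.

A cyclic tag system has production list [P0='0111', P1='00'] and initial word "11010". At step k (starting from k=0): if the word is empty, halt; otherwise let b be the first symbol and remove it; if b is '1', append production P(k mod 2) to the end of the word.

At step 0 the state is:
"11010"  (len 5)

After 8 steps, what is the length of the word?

11

gen 0: "11010"  (len 5)
gen 1: "10100111"  (len 8)
gen 2: "010011100"  (len 9)
gen 3: "10011100"  (len 8)
gen 4: "001110000"  (len 9)
gen 5: "01110000"  (len 8)
gen 6: "1110000"  (len 7)
gen 7: "1100000111"  (len 10)
gen 8: "10000011100"  (len 11)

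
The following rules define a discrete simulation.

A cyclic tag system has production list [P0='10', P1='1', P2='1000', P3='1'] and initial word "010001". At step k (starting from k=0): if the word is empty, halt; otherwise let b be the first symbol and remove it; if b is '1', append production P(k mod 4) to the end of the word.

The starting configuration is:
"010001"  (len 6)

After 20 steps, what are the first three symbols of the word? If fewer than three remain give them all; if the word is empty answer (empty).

0) "010001"  (len 6)
1) "10001"  (len 5)
2) "00011"  (len 5)
3) "0011"  (len 4)
4) "011"  (len 3)
5) "11"  (len 2)
6) "11"  (len 2)
7) "11000"  (len 5)
8) "10001"  (len 5)
9) "000110"  (len 6)
10) "00110"  (len 5)
11) "0110"  (len 4)
12) "110"  (len 3)
13) "1010"  (len 4)
14) "0101"  (len 4)
15) "101"  (len 3)
16) "011"  (len 3)
17) "11"  (len 2)
18) "11"  (len 2)
19) "11000"  (len 5)
20) "10001"  (len 5)

100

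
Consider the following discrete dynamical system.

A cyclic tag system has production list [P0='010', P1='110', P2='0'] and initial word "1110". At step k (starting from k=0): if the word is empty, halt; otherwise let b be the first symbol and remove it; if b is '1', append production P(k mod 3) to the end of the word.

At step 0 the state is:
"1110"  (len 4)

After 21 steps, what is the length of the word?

6

[0] "1110"  (len 4)
[1] "110010"  (len 6)
[2] "10010110"  (len 8)
[3] "00101100"  (len 8)
[4] "0101100"  (len 7)
[5] "101100"  (len 6)
[6] "011000"  (len 6)
[7] "11000"  (len 5)
[8] "1000110"  (len 7)
[9] "0001100"  (len 7)
[10] "001100"  (len 6)
[11] "01100"  (len 5)
[12] "1100"  (len 4)
[13] "100010"  (len 6)
[14] "00010110"  (len 8)
[15] "0010110"  (len 7)
[16] "010110"  (len 6)
[17] "10110"  (len 5)
[18] "01100"  (len 5)
[19] "1100"  (len 4)
[20] "100110"  (len 6)
[21] "001100"  (len 6)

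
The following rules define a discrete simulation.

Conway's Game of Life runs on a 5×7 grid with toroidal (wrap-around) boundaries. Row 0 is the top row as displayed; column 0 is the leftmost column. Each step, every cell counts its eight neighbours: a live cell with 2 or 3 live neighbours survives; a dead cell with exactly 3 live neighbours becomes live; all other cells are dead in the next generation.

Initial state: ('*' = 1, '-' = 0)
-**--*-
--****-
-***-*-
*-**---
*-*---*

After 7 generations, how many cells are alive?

4

t=0: -**--*-
--****-
-***-*-
*-**---
*-*---*
t=1: *----*-
-----**
-----**
*---*--
*-----*
t=2: *----*-
*---*--
*---*--
*------
**---*-
t=3: *---**-
**--**-
**----*
*------
**-----
t=4: ----**-
----*--
-----*-
-------
**-----
t=5: ----**-
----*--
-------
-------
-------
t=6: ----**-
----**-
-------
-------
-------
t=7: ----**-
----**-
-------
-------
-------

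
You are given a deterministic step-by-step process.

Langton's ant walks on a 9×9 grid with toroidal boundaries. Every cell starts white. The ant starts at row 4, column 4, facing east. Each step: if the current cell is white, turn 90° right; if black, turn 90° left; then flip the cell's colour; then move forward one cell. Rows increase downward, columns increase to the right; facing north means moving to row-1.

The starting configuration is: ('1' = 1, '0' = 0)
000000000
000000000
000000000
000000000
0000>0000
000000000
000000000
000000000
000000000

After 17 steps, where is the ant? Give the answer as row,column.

gen 0: 000000000
000000000
000000000
000000000
0000>0000
000000000
000000000
000000000
000000000
gen 1: 000000000
000000000
000000000
000000000
000010000
0000v0000
000000000
000000000
000000000
gen 2: 000000000
000000000
000000000
000000000
000010000
000<10000
000000000
000000000
000000000
gen 3: 000000000
000000000
000000000
000000000
000^10000
000110000
000000000
000000000
000000000
gen 4: 000000000
000000000
000000000
000000000
0001>0000
000110000
000000000
000000000
000000000
gen 5: 000000000
000000000
000000000
0000^0000
000100000
000110000
000000000
000000000
000000000
gen 6: 000000000
000000000
000000000
00001>000
000100000
000110000
000000000
000000000
000000000
gen 7: 000000000
000000000
000000000
000011000
00010v000
000110000
000000000
000000000
000000000
gen 8: 000000000
000000000
000000000
000011000
0001<1000
000110000
000000000
000000000
000000000
gen 9: 000000000
000000000
000000000
0000^1000
000111000
000110000
000000000
000000000
000000000
gen 10: 000000000
000000000
000000000
000<01000
000111000
000110000
000000000
000000000
000000000
gen 11: 000000000
000000000
000^00000
000101000
000111000
000110000
000000000
000000000
000000000
gen 12: 000000000
000000000
0001>0000
000101000
000111000
000110000
000000000
000000000
000000000
gen 13: 000000000
000000000
000110000
0001v1000
000111000
000110000
000000000
000000000
000000000
gen 14: 000000000
000000000
000110000
000<11000
000111000
000110000
000000000
000000000
000000000
gen 15: 000000000
000000000
000110000
000011000
000v11000
000110000
000000000
000000000
000000000
gen 16: 000000000
000000000
000110000
000011000
0000>1000
000110000
000000000
000000000
000000000
gen 17: 000000000
000000000
000110000
0000^1000
000001000
000110000
000000000
000000000
000000000

3,4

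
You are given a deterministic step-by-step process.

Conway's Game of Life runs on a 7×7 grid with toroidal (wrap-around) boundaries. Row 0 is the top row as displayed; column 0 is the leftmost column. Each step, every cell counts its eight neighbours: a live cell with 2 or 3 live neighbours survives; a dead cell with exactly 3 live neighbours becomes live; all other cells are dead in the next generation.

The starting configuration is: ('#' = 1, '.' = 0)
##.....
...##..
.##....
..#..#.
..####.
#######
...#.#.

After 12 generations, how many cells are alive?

t=0: ##.....
...##..
.##....
..#..#.
..####.
#######
...#.#.
t=1: ..##...
#..#...
.##.#..
.....#.
#......
##.....
...#.#.
t=2: ..##...
....#..
.####..
.#.....
##....#
##....#
.#.##..
t=3: ..#....
.#..#..
.####..
...#...
..#...#
.....##
.#.##..
t=4: .##.#..
.#..#..
.#..#..
.#..#..
.....##
#.#####
..####.
t=5: .#.....
##..##.
######.
#...#..
.##....
###....
#......
t=6: .#....#
.....#.
..#....
#...###
..##...
#.#....
#.#....
t=7: ##....#
.......
....#..
.##.###
#.####.
..#....
#.#...#
t=8: .#....#
#......
...##..
###...#
#......
#.#.##.
..#...#
t=9: .#....#
#......
..##..#
####..#
..##.#.
#..#.#.
..##..#
t=10: .##...#
###...#
...#..#
#....##
.....#.
.#...#.
.######
t=11: ....#..
...#.##
..#....
#...##.
#...##.
##.#...
...##.#
t=12: ......#
...###.
...#...
.#.###.
#..#.#.
####...
#.####.

21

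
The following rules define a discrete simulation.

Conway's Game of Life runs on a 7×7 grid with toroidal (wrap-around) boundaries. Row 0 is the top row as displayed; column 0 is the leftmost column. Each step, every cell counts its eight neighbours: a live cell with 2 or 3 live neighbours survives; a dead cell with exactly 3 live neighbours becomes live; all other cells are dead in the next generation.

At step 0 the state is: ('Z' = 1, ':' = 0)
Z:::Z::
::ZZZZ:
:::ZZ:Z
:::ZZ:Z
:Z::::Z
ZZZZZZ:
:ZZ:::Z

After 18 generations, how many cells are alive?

14

t=0: Z:::Z::
::ZZZZ:
:::ZZ:Z
:::ZZ:Z
:Z::::Z
ZZZZZZ:
:ZZ:::Z
t=1: Z:::Z:Z
::Z:::Z
::::::Z
::ZZZ:Z
:Z::::Z
:::ZZZ:
::::::Z
t=2: Z:::::Z
::::::Z
Z:Z:::Z
::ZZ::Z
Z:::::Z
Z:::ZZZ
Z::Z::Z
t=3: :::::Z:
:Z:::Z:
ZZZZ:ZZ
::ZZ:Z:
:Z:ZZ::
:Z::Z::
:Z::Z::
t=4: ::::ZZ:
:Z:::Z:
Z::Z:Z:
:::::Z:
:Z:::Z:
ZZ::ZZ:
::::ZZ:
t=5: ::::::Z
:::::Z:
:::::Z:
:::::Z:
ZZ:::Z:
ZZ:::::
:::Z:::
t=6: :::::::
:::::ZZ
::::ZZZ
::::ZZ:
ZZ:::::
ZZZ:::Z
Z::::::
t=7: ::::::Z
::::Z:Z
:::::::
Z:::Z::
::Z::Z:
::Z:::Z
Z:::::Z
t=8: ::::::Z
:::::Z:
:::::Z:
:::::::
:Z:Z:ZZ
ZZ:::ZZ
Z::::ZZ
t=9: Z::::::
:::::ZZ
:::::::
::::ZZZ
:ZZ:ZZ:
:ZZ::::
:Z:::::
t=10: Z:::::Z
::::::Z
::::Z::
:::ZZ:Z
ZZZ:Z:Z
Z::Z:::
ZZZ::::
t=11: ::::::Z
Z::::ZZ
:::ZZ::
:ZZ:Z:Z
:ZZ:Z:Z
:::Z:::
::Z::::
t=12: Z::::ZZ
Z:::ZZZ
:ZZZZ::
:Z::Z::
:Z::Z::
:Z:Z:::
:::::::
t=13: Z:::Z::
::Z::::
:ZZ:::Z
ZZ::ZZ:
ZZ:ZZ::
::Z::::
Z:::::Z
t=14: ZZ::::Z
Z:ZZ:::
::ZZ:ZZ
::::ZZ:
Z::ZZZZ
::ZZ::Z
ZZ::::Z
t=15: :::::::
:::ZZZ:
:ZZ::ZZ
Z:Z::::
Z:Z::::
::ZZ:::
:::::Z:
t=16: :::::Z:
::ZZZZZ
ZZZ::ZZ
Z:ZZ:::
::Z::::
:ZZZ:::
:::::::
t=17: :::Z:ZZ
::ZZ:::
:::::::
Z::Z:::
:::::::
:ZZZ:::
::Z::::
t=18: :::ZZ::
::ZZZ::
::ZZ:::
:::::::
:Z:Z:::
:ZZZ:::
:Z::Z::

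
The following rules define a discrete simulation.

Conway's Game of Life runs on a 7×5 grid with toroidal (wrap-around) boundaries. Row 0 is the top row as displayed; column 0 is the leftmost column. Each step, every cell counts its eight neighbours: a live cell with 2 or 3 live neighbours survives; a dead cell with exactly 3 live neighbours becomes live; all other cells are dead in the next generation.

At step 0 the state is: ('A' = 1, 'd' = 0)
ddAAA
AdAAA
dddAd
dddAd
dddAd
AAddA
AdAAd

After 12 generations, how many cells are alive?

5

0) ddAAA
AdAAA
dddAd
dddAd
dddAd
AAddA
AdAAd
1) ddddd
AAddd
ddddd
ddAAA
AdAAd
AAddd
ddddd
2) ddddd
ddddd
AAAAA
dAAdA
Adddd
AAAdA
ddddd
3) ddddd
AAAAA
ddddA
ddddd
ddddd
AAddA
AAddd
4) dddAd
AAAAA
dAAdA
ddddd
Adddd
dAddA
dAddA
5) ddddd
ddddd
ddddA
AAddd
Adddd
dAddA
ddAAA
6) dddAd
ddddd
Adddd
AAddA
ddddA
dAAdA
AdAAA
7) ddAAd
ddddd
AAddA
dAddA
ddAdA
dAAdd
Adddd
8) ddddd
AAAAA
dAddA
dAAdA
ddAdd
AAAAd
dddAd
9) AAddd
dAAAA
ddddd
dAAdd
ddddA
dAdAA
dAdAA
10) ddddd
dAAAA
Adddd
ddddd
dAddA
ddddd
dAdAd
11) AAddA
AAAAA
AAAAA
Adddd
ddddd
AdAdd
ddddd
12) ddddd
ddddd
ddddd
AdAAd
dAddd
ddddd
ddddA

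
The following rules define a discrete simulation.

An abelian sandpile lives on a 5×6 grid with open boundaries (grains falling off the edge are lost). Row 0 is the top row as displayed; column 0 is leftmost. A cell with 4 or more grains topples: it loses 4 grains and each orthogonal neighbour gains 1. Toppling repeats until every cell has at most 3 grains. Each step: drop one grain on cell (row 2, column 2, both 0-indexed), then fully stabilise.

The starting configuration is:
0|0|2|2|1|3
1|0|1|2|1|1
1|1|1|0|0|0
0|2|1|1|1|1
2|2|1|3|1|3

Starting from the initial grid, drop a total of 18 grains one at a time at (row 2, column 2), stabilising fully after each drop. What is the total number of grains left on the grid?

[0] 0|0|2|2|1|3
1|0|1|2|1|1
1|1|1|0|0|0
0|2|1|1|1|1
2|2|1|3|1|3
[1] 0|0|2|2|1|3
1|0|1|2|1|1
1|1|2|0|0|0
0|2|1|1|1|1
2|2|1|3|1|3
[2] 0|0|2|2|1|3
1|0|1|2|1|1
1|1|3|0|0|0
0|2|1|1|1|1
2|2|1|3|1|3
[3] 0|0|2|2|1|3
1|0|2|2|1|1
1|2|0|1|0|0
0|2|2|1|1|1
2|2|1|3|1|3
[4] 0|0|2|2|1|3
1|0|2|2|1|1
1|2|1|1|0|0
0|2|2|1|1|1
2|2|1|3|1|3
[5] 0|0|2|2|1|3
1|0|2|2|1|1
1|2|2|1|0|0
0|2|2|1|1|1
2|2|1|3|1|3
[6] 0|0|2|2|1|3
1|0|2|2|1|1
1|2|3|1|0|0
0|2|2|1|1|1
2|2|1|3|1|3
[7] 0|0|2|2|1|3
1|0|3|2|1|1
1|3|0|2|0|0
0|2|3|1|1|1
2|2|1|3|1|3
[8] 0|0|2|2|1|3
1|0|3|2|1|1
1|3|1|2|0|0
0|2|3|1|1|1
2|2|1|3|1|3
[9] 0|0|2|2|1|3
1|0|3|2|1|1
1|3|2|2|0|0
0|2|3|1|1|1
2|2|1|3|1|3
[10] 0|0|2|2|1|3
1|0|3|2|1|1
1|3|3|2|0|0
0|2|3|1|1|1
2|2|1|3|1|3
[11] 0|0|3|2|1|3
1|2|0|3|1|1
2|1|3|3|0|0
1|0|1|2|1|1
2|3|2|3|1|3
[12] 0|0|3|3|1|3
1|2|2|0|2|1
2|2|1|1|1|0
1|0|2|3|1|1
2|3|2|3|1|3
[13] 0|0|3|3|1|3
1|2|2|0|2|1
2|2|2|1|1|0
1|0|2|3|1|1
2|3|2|3|1|3
[14] 0|0|3|3|1|3
1|2|2|0|2|1
2|2|3|1|1|0
1|0|2|3|1|1
2|3|2|3|1|3
[15] 0|0|3|3|1|3
1|2|3|0|2|1
2|3|0|2|1|0
1|0|3|3|1|1
2|3|2|3|1|3
[16] 0|0|3|3|1|3
1|2|3|0|2|1
2|3|1|2|1|0
1|0|3|3|1|1
2|3|2|3|1|3
[17] 0|0|3|3|1|3
1|2|3|0|2|1
2|3|2|2|1|0
1|0|3|3|1|1
2|3|2|3|1|3
[18] 0|0|3|3|1|3
1|2|3|0|2|1
2|3|3|2|1|0
1|0|3|3|1|1
2|3|2|3|1|3

53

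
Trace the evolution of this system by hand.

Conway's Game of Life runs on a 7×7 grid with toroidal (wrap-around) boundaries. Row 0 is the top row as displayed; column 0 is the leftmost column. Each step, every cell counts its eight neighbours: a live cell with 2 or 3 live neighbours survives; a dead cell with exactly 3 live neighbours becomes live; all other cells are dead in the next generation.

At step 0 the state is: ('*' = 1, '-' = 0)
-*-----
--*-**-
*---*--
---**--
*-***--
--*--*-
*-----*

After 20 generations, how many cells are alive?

15

[0] -*-----
--*-**-
*---*--
---**--
*-***--
--*--*-
*-----*
[1] **---**
-*-***-
-------
-**--*-
-**--*-
*-*-**-
**----*
[2] -------
-**-**-
-*-*-*-
-**----
*----*-
--****-
--*-*--
[3] -**-**-
-*****-
*--*-*-
***-*-*
-----**
-**--**
--*-**-
[4] ------*
*------
-------
-****--
---**--
****---
*------
[5] *-----*
-------
-***---
--*-*--
*------
*****--
*-*---*
[6] **----*
***----
-***---
--*----
*---*--
--**---
--*--*-
[7] ------*
---*--*
*--*---
--*----
-**----
-****--
*-**--*
[8] --**-**
*-----*
--**---
--**---
-------
----*--
*---***
[9] -*-*---
**--***
-***---
--**---
---*---
----*-*
*------
[10] -**-**-
----***
-----**
-*--*--
--***--
-------
*------
[11] **-**--
*--*---
*-----*
--*-*--
--***--
---*---
-*-----
[12] **-**--
--***--
**-*--*
-**-**-
--*-*--
---**--
**-**--
[13] *----*-
-----**
*-----*
----***
-**----
-*---*-
**---*-
[14] **--**-
-----*-
*---*--
-*---**
***-*-*
------*
**--**-
[15] **-----
**---*-
*---*--
--***--
-**----
--***--
-*--*--
[16] --*---*
-------
*-*-***
--*-*--
-*-----
----*--
**--*--
[17] **-----
**-*---
-*--***
*-*-*-*
---*---
**-----
**-*-*-
[18] ----*--
----**-
----*--
***-*-*
--**--*
**--*-*
-------
[19] ----**-
---***-
**--*-*
***-*-*
----*--
****-**
*----*-
[20] ---*---
*--*---
-------
--*-*-*
----*--
****-*-
*-**---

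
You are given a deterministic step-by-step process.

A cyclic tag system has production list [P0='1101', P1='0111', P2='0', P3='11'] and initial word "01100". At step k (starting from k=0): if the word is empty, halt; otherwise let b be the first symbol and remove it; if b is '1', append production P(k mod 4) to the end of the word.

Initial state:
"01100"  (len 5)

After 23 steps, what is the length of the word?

t=0: "01100"  (len 5)
t=1: "1100"  (len 4)
t=2: "1000111"  (len 7)
t=3: "0001110"  (len 7)
t=4: "001110"  (len 6)
t=5: "01110"  (len 5)
t=6: "1110"  (len 4)
t=7: "1100"  (len 4)
t=8: "10011"  (len 5)
t=9: "00111101"  (len 8)
t=10: "0111101"  (len 7)
t=11: "111101"  (len 6)
t=12: "1110111"  (len 7)
t=13: "1101111101"  (len 10)
t=14: "1011111010111"  (len 13)
t=15: "0111110101110"  (len 13)
t=16: "111110101110"  (len 12)
t=17: "111101011101101"  (len 15)
t=18: "111010111011010111"  (len 18)
t=19: "110101110110101110"  (len 18)
t=20: "1010111011010111011"  (len 19)
t=21: "0101110110101110111101"  (len 22)
t=22: "101110110101110111101"  (len 21)
t=23: "011101101011101111010"  (len 21)

21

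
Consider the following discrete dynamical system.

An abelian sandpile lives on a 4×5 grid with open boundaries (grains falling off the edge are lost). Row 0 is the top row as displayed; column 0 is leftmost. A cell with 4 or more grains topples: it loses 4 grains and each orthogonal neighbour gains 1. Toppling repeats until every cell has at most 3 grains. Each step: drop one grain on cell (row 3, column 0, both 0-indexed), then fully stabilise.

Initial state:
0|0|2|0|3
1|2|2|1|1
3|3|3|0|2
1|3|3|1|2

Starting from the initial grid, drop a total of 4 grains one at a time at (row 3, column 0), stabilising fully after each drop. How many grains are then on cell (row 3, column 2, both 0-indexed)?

0) 0|0|2|0|3
1|2|2|1|1
3|3|3|0|2
1|3|3|1|2
1) 0|0|2|0|3
1|2|2|1|1
3|3|3|0|2
2|3|3|1|2
2) 0|0|2|0|3
1|2|2|1|1
3|3|3|0|2
3|3|3|1|2
3) 0|0|2|0|3
2|3|3|1|1
1|2|1|1|2
2|2|1|2|2
4) 0|0|2|0|3
2|3|3|1|1
1|2|1|1|2
3|2|1|2|2

1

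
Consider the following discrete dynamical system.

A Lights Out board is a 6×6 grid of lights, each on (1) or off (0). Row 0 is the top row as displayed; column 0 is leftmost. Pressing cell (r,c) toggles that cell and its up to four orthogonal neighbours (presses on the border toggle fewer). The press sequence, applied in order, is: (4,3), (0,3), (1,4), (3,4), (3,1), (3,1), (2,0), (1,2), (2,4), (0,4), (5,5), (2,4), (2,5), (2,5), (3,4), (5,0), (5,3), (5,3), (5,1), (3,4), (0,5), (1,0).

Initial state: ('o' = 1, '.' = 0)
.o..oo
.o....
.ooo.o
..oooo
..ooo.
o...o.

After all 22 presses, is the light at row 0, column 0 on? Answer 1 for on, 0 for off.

1

gen 0: .o..oo
.o....
.ooo.o
..oooo
..ooo.
o...o.
gen 1: .o..oo
.o....
.ooo.o
..o.oo
......
o..oo.
gen 2: .ooo.o
.o.o..
.ooo.o
..o.oo
......
o..oo.
gen 3: .ooooo
.o..oo
.ooooo
..o.oo
......
o..oo.
gen 4: .ooooo
.o..oo
.ooo.o
..oo..
....o.
o..oo.
gen 5: .ooooo
.o..oo
..oo.o
oo.o..
.o..o.
o..oo.
gen 6: .ooooo
.o..oo
.ooo.o
..oo..
....o.
o..oo.
gen 7: .ooooo
oo..oo
o.oo.o
o.oo..
....o.
o..oo.
gen 8: .o.ooo
o.oooo
o..o.o
o.oo..
....o.
o..oo.
gen 9: .o.ooo
o.oo.o
o...o.
o.ooo.
....o.
o..oo.
gen 10: .o....
o.oooo
o...o.
o.ooo.
....o.
o..oo.
gen 11: .o....
o.oooo
o...o.
o.ooo.
....oo
o..o.o
gen 12: .o....
o.oo.o
o..o.o
o.oo..
....oo
o..o.o
gen 13: .o....
o.oo..
o..oo.
o.oo.o
....oo
o..o.o
gen 14: .o....
o.oo.o
o..o.o
o.oo..
....oo
o..o.o
gen 15: .o....
o.oo.o
o..ooo
o.o.oo
.....o
o..o.o
gen 16: .o....
o.oo.o
o..ooo
o.o.oo
o....o
.o.o.o
gen 17: .o....
o.oo.o
o..ooo
o.o.oo
o..o.o
.oo.oo
gen 18: .o....
o.oo.o
o..ooo
o.o.oo
o....o
.o.o.o
gen 19: .o....
o.oo.o
o..ooo
o.o.oo
oo...o
o.oo.o
gen 20: .o....
o.oo.o
o..o.o
o.oo..
oo..oo
o.oo.o
gen 21: .o..oo
o.oo..
o..o.o
o.oo..
oo..oo
o.oo.o
gen 22: oo..oo
.ooo..
...o.o
o.oo..
oo..oo
o.oo.o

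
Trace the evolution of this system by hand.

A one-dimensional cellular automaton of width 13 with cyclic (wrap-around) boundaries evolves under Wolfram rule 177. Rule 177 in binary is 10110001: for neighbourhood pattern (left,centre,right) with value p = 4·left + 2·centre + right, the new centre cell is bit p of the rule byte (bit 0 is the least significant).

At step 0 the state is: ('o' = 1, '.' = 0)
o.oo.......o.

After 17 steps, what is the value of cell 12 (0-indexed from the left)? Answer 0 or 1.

1

t=0: o.oo.......o.
t=1: .o..oooooo..o
t=2: o.o..oooo.o..
t=3: .o.o..oo.o.o.
t=4: ..o.o...o.o.o
t=5: o..o.oo..o.o.
t=6: .o..o..o..o.o
t=7: o.o..o..o..o.
t=8: .o.o..o..o..o
t=9: o.o.o..o..o..
t=10: .o.o.o..o..o.
t=11: ..o.o.o..o..o
t=12: o..o.o.o..o..
t=13: .o..o.o.o..o.
t=14: ..o..o.o.o..o
t=15: o..o..o.o.o..
t=16: .o..o..o.o.o.
t=17: ..o..o..o.o.o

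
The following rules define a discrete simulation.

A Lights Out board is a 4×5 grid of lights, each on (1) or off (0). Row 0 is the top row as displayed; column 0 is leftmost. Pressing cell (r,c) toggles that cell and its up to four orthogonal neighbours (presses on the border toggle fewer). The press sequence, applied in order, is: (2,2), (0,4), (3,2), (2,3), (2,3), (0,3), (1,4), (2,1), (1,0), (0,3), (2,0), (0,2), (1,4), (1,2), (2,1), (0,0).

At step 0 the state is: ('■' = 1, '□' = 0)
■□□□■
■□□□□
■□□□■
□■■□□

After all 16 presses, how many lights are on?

11

step 0: ■□□□■
■□□□□
■□□□■
□■■□□
step 1: ■□□□■
■□■□□
■■■■■
□■□□□
step 2: ■□□■□
■□■□■
■■■■■
□■□□□
step 3: ■□□■□
■□■□■
■■□■■
□□■■□
step 4: ■□□■□
■□■■■
■■■□□
□□■□□
step 5: ■□□■□
■□■□■
■■□■■
□□■■□
step 6: ■□■□■
■□■■■
■■□■■
□□■■□
step 7: ■□■□□
■□■□□
■■□■□
□□■■□
step 8: ■□■□□
■■■□□
□□■■□
□■■■□
step 9: □□■□□
□□■□□
■□■■□
□■■■□
step 10: □□□■■
□□■■□
■□■■□
□■■■□
step 11: □□□■■
■□■■□
□■■■□
■■■■□
step 12: □■■□■
■□□■□
□■■■□
■■■■□
step 13: □■■□□
■□□□■
□■■■■
■■■■□
step 14: □■□□□
■■■■■
□■□■■
■■■■□
step 15: □■□□□
■□■■■
■□■■■
■□■■□
step 16: ■□□□□
□□■■■
■□■■■
■□■■□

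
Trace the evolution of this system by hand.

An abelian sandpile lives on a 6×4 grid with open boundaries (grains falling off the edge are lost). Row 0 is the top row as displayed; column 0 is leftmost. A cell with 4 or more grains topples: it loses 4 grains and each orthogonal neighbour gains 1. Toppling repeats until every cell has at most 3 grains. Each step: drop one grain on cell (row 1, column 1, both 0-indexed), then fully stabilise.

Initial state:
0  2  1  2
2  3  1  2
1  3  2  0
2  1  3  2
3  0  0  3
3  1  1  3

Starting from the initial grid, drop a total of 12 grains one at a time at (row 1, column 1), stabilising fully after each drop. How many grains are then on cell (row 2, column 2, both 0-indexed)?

2

0) 0  2  1  2
2  3  1  2
1  3  2  0
2  1  3  2
3  0  0  3
3  1  1  3
1) 0  3  1  2
3  1  2  2
2  0  3  0
2  2  3  2
3  0  0  3
3  1  1  3
2) 0  3  1  2
3  2  2  2
2  0  3  0
2  2  3  2
3  0  0  3
3  1  1  3
3) 0  3  1  2
3  3  2  2
2  0  3  0
2  2  3  2
3  0  0  3
3  1  1  3
4) 2  0  2  2
0  2  3  2
3  1  3  0
2  2  3  2
3  0  0  3
3  1  1  3
5) 2  0  2  2
0  3  3  2
3  1  3  0
2  2  3  2
3  0  0  3
3  1  1  3
6) 2  1  3  2
1  1  1  3
3  3  1  1
2  3  0  3
3  0  1  3
3  1  1  3
7) 2  1  3  2
1  2  1  3
3  3  1  1
2  3  0  3
3  0  1  3
3  1  1  3
8) 2  1  3  2
1  3  1  3
3  3  1  1
2  3  0  3
3  0  1  3
3  1  1  3
9) 2  2  3  2
3  1  2  3
1  2  2  1
1  1  1  3
1  2  1  3
0  2  1  3
10) 2  2  3  2
3  2  2  3
1  2  2  1
1  1  1  3
1  2  1  3
0  2  1  3
11) 2  2  3  2
3  3  2  3
1  2  2  1
1  1  1  3
1  2  1  3
0  2  1  3
12) 3  3  3  2
0  1  3  3
2  3  2  1
1  1  1  3
1  2  1  3
0  2  1  3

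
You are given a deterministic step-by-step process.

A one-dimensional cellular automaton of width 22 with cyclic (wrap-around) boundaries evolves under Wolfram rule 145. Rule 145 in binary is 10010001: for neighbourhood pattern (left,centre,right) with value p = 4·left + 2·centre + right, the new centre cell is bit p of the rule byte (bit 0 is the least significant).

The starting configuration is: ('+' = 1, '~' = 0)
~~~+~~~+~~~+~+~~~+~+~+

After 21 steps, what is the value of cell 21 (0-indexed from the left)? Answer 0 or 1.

[0] ~~~+~~~+~~~+~+~~~+~+~+
[1] ++~~++~~++~~~~++~~~~~~
[2] ~~+~~~+~~~+++~~~+++++~
[3] +~~++~~++~~+~++~~+++~+
[4] ~+~~~+~~~+~~~~~+~~+~~~
[5] ~~++~~++~~++++~~+~~+++
[6] +~~~+~~~+~~++~+~~+~~+~
[7] ~++~~++~~+~~~~~+~~+~~~
[8] ~~~+~~~+~~++++~~+~~+++
[9] ++~~++~~+~~++~+~~+~~+~
[10] ~~+~~~+~~+~~~~~+~~+~~~
[11] +~~++~~+~~++++~~+~~+++
[12] ~+~~~+~~+~~++~+~~+~~++
[13] ~~++~~+~~+~~~~~+~~+~~~
[14] +~~~+~~+~~++++~~+~~+++
[15] ~++~~+~~+~~++~+~~+~~++
[16] ~~~+~~+~~+~~~~~+~~+~~~
[17] ++~~+~~+~~++++~~+~~+++
[18] +~+~~+~~+~~++~+~~+~~++
[19] ~~~+~~+~~+~~~~~+~~+~~+
[20] ++~~+~~+~~++++~~+~~+~~
[21] ~~+~~+~~+~~++~+~~+~~+~

0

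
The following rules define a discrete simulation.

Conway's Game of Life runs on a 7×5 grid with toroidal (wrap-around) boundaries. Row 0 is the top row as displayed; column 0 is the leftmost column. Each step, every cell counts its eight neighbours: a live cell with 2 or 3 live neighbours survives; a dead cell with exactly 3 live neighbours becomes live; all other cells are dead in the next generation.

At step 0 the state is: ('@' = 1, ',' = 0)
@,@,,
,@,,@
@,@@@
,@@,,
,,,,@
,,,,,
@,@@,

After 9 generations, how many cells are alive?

k=0  @,@,,
,@,,@
@,@@@
,@@,,
,,,,@
,,,,,
@,@@,
k=1  @,@,,
,,,,,
,,,,@
,@@,,
,,,,,
,,,@@
,,@@@
k=2  ,@@,@
,,,,,
,,,,,
,,,,,
,,@@,
,,@,@
@@@,,
k=3  ,,@@,
,,,,,
,,,,,
,,,,,
,,@@,
@,,,@
,,,,@
k=4  ,,,@,
,,,,,
,,,,,
,,,,,
,,,@@
@,,,@
@,,,@
k=5  ,,,,@
,,,,,
,,,,,
,,,,,
@,,@@
,,,,,
@,,@,
k=6  ,,,,@
,,,,,
,,,,,
,,,,@
,,,,@
@,,@,
,,,,@
k=7  ,,,,,
,,,,,
,,,,,
,,,,,
@,,@@
@,,@,
@,,@@
k=8  ,,,,@
,,,,,
,,,,,
,,,,@
@,,@,
,@@,,
@,,@,
k=9  ,,,,@
,,,,,
,,,,,
,,,,@
@@@@@
@@@@,
@@@@@

16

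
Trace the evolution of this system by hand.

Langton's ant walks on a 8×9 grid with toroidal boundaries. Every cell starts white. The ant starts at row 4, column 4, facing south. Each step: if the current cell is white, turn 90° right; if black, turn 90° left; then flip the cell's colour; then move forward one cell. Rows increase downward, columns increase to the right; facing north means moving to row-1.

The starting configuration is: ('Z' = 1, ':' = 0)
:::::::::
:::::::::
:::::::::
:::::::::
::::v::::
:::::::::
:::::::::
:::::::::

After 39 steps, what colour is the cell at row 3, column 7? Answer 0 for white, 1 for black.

1

step 0: :::::::::
:::::::::
:::::::::
:::::::::
::::v::::
:::::::::
:::::::::
:::::::::
step 1: :::::::::
:::::::::
:::::::::
:::::::::
:::<Z::::
:::::::::
:::::::::
:::::::::
step 2: :::::::::
:::::::::
:::::::::
:::^:::::
:::ZZ::::
:::::::::
:::::::::
:::::::::
step 3: :::::::::
:::::::::
:::::::::
:::Z>::::
:::ZZ::::
:::::::::
:::::::::
:::::::::
step 4: :::::::::
:::::::::
:::::::::
:::ZZ::::
:::Zv::::
:::::::::
:::::::::
:::::::::
step 5: :::::::::
:::::::::
:::::::::
:::ZZ::::
:::Z:>:::
:::::::::
:::::::::
:::::::::
step 6: :::::::::
:::::::::
:::::::::
:::ZZ::::
:::Z:Z:::
:::::v:::
:::::::::
:::::::::
step 7: :::::::::
:::::::::
:::::::::
:::ZZ::::
:::Z:Z:::
::::<Z:::
:::::::::
:::::::::
step 8: :::::::::
:::::::::
:::::::::
:::ZZ::::
:::Z^Z:::
::::ZZ:::
:::::::::
:::::::::
step 9: :::::::::
:::::::::
:::::::::
:::ZZ::::
:::ZZ>:::
::::ZZ:::
:::::::::
:::::::::
step 10: :::::::::
:::::::::
:::::::::
:::ZZ^:::
:::ZZ::::
::::ZZ:::
:::::::::
:::::::::
step 11: :::::::::
:::::::::
:::::::::
:::ZZZ>::
:::ZZ::::
::::ZZ:::
:::::::::
:::::::::
step 12: :::::::::
:::::::::
:::::::::
:::ZZZZ::
:::ZZ:v::
::::ZZ:::
:::::::::
:::::::::
step 13: :::::::::
:::::::::
:::::::::
:::ZZZZ::
:::ZZ<Z::
::::ZZ:::
:::::::::
:::::::::
step 14: :::::::::
:::::::::
:::::::::
:::ZZ^Z::
:::ZZZZ::
::::ZZ:::
:::::::::
:::::::::
step 15: :::::::::
:::::::::
:::::::::
:::Z<:Z::
:::ZZZZ::
::::ZZ:::
:::::::::
:::::::::
step 16: :::::::::
:::::::::
:::::::::
:::Z::Z::
:::ZvZZ::
::::ZZ:::
:::::::::
:::::::::
step 17: :::::::::
:::::::::
:::::::::
:::Z::Z::
:::Z:>Z::
::::ZZ:::
:::::::::
:::::::::
step 18: :::::::::
:::::::::
:::::::::
:::Z:^Z::
:::Z::Z::
::::ZZ:::
:::::::::
:::::::::
step 19: :::::::::
:::::::::
:::::::::
:::Z:Z>::
:::Z::Z::
::::ZZ:::
:::::::::
:::::::::
step 20: :::::::::
:::::::::
::::::^::
:::Z:Z:::
:::Z::Z::
::::ZZ:::
:::::::::
:::::::::
step 21: :::::::::
:::::::::
::::::Z>:
:::Z:Z:::
:::Z::Z::
::::ZZ:::
:::::::::
:::::::::
step 22: :::::::::
:::::::::
::::::ZZ:
:::Z:Z:v:
:::Z::Z::
::::ZZ:::
:::::::::
:::::::::
step 23: :::::::::
:::::::::
::::::ZZ:
:::Z:Z<Z:
:::Z::Z::
::::ZZ:::
:::::::::
:::::::::
step 24: :::::::::
:::::::::
::::::^Z:
:::Z:ZZZ:
:::Z::Z::
::::ZZ:::
:::::::::
:::::::::
step 25: :::::::::
:::::::::
:::::<:Z:
:::Z:ZZZ:
:::Z::Z::
::::ZZ:::
:::::::::
:::::::::
step 26: :::::::::
:::::^:::
:::::Z:Z:
:::Z:ZZZ:
:::Z::Z::
::::ZZ:::
:::::::::
:::::::::
step 27: :::::::::
:::::Z>::
:::::Z:Z:
:::Z:ZZZ:
:::Z::Z::
::::ZZ:::
:::::::::
:::::::::
step 28: :::::::::
:::::ZZ::
:::::ZvZ:
:::Z:ZZZ:
:::Z::Z::
::::ZZ:::
:::::::::
:::::::::
step 29: :::::::::
:::::ZZ::
:::::<ZZ:
:::Z:ZZZ:
:::Z::Z::
::::ZZ:::
:::::::::
:::::::::
step 30: :::::::::
:::::ZZ::
::::::ZZ:
:::Z:vZZ:
:::Z::Z::
::::ZZ:::
:::::::::
:::::::::
step 31: :::::::::
:::::ZZ::
::::::ZZ:
:::Z::>Z:
:::Z::Z::
::::ZZ:::
:::::::::
:::::::::
step 32: :::::::::
:::::ZZ::
::::::^Z:
:::Z:::Z:
:::Z::Z::
::::ZZ:::
:::::::::
:::::::::
step 33: :::::::::
:::::ZZ::
:::::<:Z:
:::Z:::Z:
:::Z::Z::
::::ZZ:::
:::::::::
:::::::::
step 34: :::::::::
:::::^Z::
:::::Z:Z:
:::Z:::Z:
:::Z::Z::
::::ZZ:::
:::::::::
:::::::::
step 35: :::::::::
::::<:Z::
:::::Z:Z:
:::Z:::Z:
:::Z::Z::
::::ZZ:::
:::::::::
:::::::::
step 36: ::::^::::
::::Z:Z::
:::::Z:Z:
:::Z:::Z:
:::Z::Z::
::::ZZ:::
:::::::::
:::::::::
step 37: ::::Z>:::
::::Z:Z::
:::::Z:Z:
:::Z:::Z:
:::Z::Z::
::::ZZ:::
:::::::::
:::::::::
step 38: ::::ZZ:::
::::ZvZ::
:::::Z:Z:
:::Z:::Z:
:::Z::Z::
::::ZZ:::
:::::::::
:::::::::
step 39: ::::ZZ:::
::::<ZZ::
:::::Z:Z:
:::Z:::Z:
:::Z::Z::
::::ZZ:::
:::::::::
:::::::::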